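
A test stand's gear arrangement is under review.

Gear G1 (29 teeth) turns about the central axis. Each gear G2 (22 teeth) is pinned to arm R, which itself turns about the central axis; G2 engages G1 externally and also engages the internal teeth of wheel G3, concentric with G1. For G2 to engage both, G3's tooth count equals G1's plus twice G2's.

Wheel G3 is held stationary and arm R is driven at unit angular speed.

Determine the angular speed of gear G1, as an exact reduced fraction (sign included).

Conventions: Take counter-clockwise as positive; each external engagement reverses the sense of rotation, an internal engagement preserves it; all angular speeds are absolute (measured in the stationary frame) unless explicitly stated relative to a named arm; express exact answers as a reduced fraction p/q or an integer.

topology: planetary set — G1 29T / G2 22T / G3 73T, arm = carrier (Willis)
ring teeth: 29 + 2·22 = 73
29(ω_sun−ω_arm) = −73(ω_ring−ω_arm),  ω_ring = 0, ω_arm = 1
ω_sun = 1 − (73/29)(0−1) = 102/29
exact speed ratio = 102/29

102/29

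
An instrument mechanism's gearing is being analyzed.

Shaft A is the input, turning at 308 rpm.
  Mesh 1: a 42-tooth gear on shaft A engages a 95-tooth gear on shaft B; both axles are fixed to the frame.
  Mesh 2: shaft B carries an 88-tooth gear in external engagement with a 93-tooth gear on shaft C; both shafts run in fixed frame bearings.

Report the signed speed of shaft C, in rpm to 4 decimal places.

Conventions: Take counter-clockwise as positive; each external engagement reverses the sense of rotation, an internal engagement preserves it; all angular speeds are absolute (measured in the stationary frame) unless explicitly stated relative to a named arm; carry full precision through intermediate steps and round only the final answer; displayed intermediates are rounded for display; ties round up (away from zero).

+128.8475 rpm

2-mesh fixed-axis compound train (all bearings frame-fixed)
mesh 1 [42T→95T]: ω = 308.0000×42/95 = 136.1684 rpm, sense flips to −
mesh 2 [88T→93T]: ω = 136.1684×88/93 = 128.8475 rpm, sense flips to +
signed output speed = +128.8475 rpm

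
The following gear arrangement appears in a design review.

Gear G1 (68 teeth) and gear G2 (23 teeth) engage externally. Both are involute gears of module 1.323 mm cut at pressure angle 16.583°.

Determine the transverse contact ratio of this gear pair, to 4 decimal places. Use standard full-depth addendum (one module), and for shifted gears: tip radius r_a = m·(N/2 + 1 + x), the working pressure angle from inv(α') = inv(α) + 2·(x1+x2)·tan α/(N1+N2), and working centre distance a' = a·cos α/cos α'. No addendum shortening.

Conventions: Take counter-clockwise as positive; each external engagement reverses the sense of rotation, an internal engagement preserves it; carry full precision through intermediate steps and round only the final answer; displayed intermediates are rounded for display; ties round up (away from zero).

1.8879

topology: single-mesh involute geometry — m = 1.323, 68T/23T pair
base radii: r_b1 = 43.111077, r_b2 = 14.581688
tip radii: r_a1 = 46.305000, r_a2 = 16.537500
no profile shift: α' = α, a' = a
action lengths: √(r_a1²−r_b1²) = 16.899351, √(r_a2²−r_b2²) = 7.801493
base pitch p_b = π·m·cos α = 3.983454
CR = (16.899351 + 7.801493 − 60.196500·sin 16.58300°)/3.983454 = 1.887940
contact ratio ≈ 1.8879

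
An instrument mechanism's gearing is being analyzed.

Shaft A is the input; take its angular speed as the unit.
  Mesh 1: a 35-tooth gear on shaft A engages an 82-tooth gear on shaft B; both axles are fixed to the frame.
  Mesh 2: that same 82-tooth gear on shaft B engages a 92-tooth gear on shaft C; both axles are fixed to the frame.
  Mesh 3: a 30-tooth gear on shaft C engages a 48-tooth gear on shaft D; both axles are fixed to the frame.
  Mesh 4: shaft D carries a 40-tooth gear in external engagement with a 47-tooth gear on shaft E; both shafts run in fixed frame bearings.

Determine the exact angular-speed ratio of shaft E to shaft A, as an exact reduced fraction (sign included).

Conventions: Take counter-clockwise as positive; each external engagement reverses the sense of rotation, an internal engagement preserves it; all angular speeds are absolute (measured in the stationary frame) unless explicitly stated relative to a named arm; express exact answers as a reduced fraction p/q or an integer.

875/4324

class = fixed-axis compound train [4 meshes; 4 ratios multiply, 4 sense flips]
mesh 1 [35T→82T]: running ratio 35/82, sense −
mesh 2 [82T→92T]: running ratio 35/92, sense +
mesh 3 [30T→48T]: running ratio 175/736, sense −
mesh 4 [40T→47T]: running ratio 875/4324, sense +
ω_out/ω_in = 875/4324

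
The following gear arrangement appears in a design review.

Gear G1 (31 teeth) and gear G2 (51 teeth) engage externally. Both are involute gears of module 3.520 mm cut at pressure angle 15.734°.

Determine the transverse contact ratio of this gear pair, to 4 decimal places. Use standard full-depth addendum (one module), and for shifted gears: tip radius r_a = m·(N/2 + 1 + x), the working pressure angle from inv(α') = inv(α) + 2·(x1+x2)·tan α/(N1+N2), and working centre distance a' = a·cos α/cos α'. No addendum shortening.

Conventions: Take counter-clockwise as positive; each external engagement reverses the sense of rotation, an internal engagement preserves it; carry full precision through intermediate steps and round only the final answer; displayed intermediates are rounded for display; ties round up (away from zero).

1.9578

class = single-mesh tooth geometry [involute pair 31T × 51T, m = 3.520]
base radii: r_b1 = 52.515691, r_b2 = 86.396783
tip radii: r_a1 = 58.080000, r_a2 = 93.280000
no profile shift: α' = α, a' = a
action lengths: √(r_a1²−r_b1²) = 24.807027, √(r_a2²−r_b2²) = 35.167519
base pitch p_b = π·m·cos α = 10.644059
CR = (24.807027 + 35.167519 − 144.320000·sin 15.73400°)/10.644059 = 1.957810
contact ratio ≈ 1.9578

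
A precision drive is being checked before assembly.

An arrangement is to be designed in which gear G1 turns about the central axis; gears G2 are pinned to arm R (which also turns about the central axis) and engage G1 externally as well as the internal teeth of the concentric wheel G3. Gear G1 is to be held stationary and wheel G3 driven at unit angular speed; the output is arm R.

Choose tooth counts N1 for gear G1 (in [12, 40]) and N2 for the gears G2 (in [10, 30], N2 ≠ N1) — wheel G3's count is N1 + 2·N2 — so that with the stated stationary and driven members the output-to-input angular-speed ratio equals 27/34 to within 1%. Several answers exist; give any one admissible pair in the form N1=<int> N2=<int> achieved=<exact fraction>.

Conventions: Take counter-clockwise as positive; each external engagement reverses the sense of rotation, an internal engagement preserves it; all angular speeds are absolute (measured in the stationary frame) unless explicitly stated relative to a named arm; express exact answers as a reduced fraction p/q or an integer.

N1=14 N2=20 achieved=27/34

topology: planetary set — design target 27/34, arm = carrier (Willis)
Willis with ω_sun = 0: ω_arm/ω_ring = N3/(N1+N3); set equal to 27/34  ⇒  N3/N1 = (27/34)/(1 − 27/34) = 27/7
N3 = N1 + 2·N2  ⇒  N2/N1 = (N3/N1 − 1)/2 = (27/7 − 1)/2 = 10/7
smallest multiple with N1 ≥ 12 and N2 ≥ 10: k = 2  ⇒  N1 = 2·7 = 14, N2 = 2·10 = 20 (N1 ≤ 40, N2 ≤ 30, N2 ≠ N1 ✓), N3 = 14 + 2·20 = 54
check: N3/(N1+N3) with N1 = 14, N3 = 54 gives 27/34; |achieved − target| = 0 ≤ 27/3400 ✓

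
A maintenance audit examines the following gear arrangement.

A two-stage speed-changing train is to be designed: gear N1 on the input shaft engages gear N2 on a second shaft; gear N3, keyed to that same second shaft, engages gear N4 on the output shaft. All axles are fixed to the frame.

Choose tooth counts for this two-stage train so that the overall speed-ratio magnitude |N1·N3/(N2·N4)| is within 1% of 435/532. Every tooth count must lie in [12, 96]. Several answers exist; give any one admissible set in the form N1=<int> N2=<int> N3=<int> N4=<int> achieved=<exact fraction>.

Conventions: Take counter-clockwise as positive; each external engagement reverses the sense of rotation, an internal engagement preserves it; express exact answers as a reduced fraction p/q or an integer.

2-stage fixed-axis compound train for ratio 435/532
target = 435/532 in lowest terms: an exact hit needs N1·N3 = k·435 and N2·N4 = k·532 for one integer k, every count in [12, 96]; additionally prefer no 1:1 stage (N1 ≠ N2, N3 ≠ N4)
k = 1: N1·N3 = 435 = 15·29, N2·N4 = 532 = 14·38
achieved = 15·29/(14·38) = 435/532; |achieved − target| = 0 ≤ 87/10640 ✓

N1=15 N2=14 N3=29 N4=38 achieved=435/532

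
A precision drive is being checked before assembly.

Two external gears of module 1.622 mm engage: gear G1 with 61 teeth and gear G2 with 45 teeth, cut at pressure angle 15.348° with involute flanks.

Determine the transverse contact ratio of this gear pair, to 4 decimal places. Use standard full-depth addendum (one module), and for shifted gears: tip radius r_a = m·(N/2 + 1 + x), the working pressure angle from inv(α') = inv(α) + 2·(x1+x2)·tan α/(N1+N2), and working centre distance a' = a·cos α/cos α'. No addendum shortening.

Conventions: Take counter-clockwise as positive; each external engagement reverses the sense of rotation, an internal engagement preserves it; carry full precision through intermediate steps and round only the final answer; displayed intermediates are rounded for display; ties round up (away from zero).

2.0712

topology: single-mesh involute geometry — m = 1.622, 61T/45T pair
base radii: r_b1 = 47.706667, r_b2 = 35.193443
tip radii: r_a1 = 51.093000, r_a2 = 38.117000
no profile shift: α' = α, a' = a
action lengths: √(r_a1²−r_b1²) = 18.291215, √(r_a2²−r_b2²) = 14.639920
base pitch p_b = π·m·cos α = 4.913932
CR = (18.291215 + 14.639920 − 85.966000·sin 15.34800°)/4.913932 = 2.071166
contact ratio ≈ 2.0712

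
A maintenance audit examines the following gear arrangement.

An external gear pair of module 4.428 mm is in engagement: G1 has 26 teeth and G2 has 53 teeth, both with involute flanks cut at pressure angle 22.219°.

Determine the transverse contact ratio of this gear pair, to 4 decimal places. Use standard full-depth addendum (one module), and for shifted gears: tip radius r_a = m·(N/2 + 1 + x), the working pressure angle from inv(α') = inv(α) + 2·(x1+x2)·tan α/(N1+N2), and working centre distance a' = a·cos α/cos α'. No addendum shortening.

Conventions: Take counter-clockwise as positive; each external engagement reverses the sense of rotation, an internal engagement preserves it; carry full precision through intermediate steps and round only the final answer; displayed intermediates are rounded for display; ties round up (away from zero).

1.5964

topology: single-mesh involute geometry — m = 4.428, 26T/53T pair
base radii: r_b1 = 53.289599, r_b2 = 108.628798
tip radii: r_a1 = 61.992000, r_a2 = 121.770000
no profile shift: α' = α, a' = a
action lengths: √(r_a1²−r_b1²) = 31.673754, √(r_a2²−r_b2²) = 55.024697
base pitch p_b = π·m·cos α = 12.878016
CR = (31.673754 + 55.024697 − 174.906000·sin 22.21900°)/12.878016 = 1.596374
contact ratio ≈ 1.5964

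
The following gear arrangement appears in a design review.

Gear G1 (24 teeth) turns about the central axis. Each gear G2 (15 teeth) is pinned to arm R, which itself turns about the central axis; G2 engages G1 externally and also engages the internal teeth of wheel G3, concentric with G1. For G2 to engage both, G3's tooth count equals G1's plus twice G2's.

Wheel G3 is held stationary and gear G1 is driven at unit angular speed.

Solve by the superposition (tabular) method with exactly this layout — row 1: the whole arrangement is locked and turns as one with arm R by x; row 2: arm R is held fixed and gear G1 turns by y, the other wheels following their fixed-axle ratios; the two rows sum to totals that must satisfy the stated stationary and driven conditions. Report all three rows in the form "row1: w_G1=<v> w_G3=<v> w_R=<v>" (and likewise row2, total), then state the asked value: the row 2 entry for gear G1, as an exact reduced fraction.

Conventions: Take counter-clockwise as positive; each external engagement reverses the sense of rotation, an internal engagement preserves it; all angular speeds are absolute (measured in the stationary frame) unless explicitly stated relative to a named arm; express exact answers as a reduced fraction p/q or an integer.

row1: w_G1=4/13 w_G3=4/13 w_R=4/13
row2: w_G1=9/13 w_G3=-4/13 w_R=0
total: w_G1=1 w_G3=0 w_R=4/13
asked value: 9/13

planetary set (24T centre, 15T on arm, 54T internal) — Willis relation
row 1 (train locked, turned with arm): all members turn x
row 2 (arm held, sun turns y): ω_ring = −(24/54)·y, ω_arm = 0
boundary: total ω_ring = x − (24/54)·y = 0 and total ω_sun = x + y = 1  ⇒  y = 9/13, x = 4/13
row 2 ring = −(24/54)·9/13 = -4/13
totals (row 1 + row 2): sun 4/13 + 9/13 = 1, ring 4/13 + (-4/13) = 0, arm 4/13 + 0 = 4/13
asked cell (row2, sun) = 9/13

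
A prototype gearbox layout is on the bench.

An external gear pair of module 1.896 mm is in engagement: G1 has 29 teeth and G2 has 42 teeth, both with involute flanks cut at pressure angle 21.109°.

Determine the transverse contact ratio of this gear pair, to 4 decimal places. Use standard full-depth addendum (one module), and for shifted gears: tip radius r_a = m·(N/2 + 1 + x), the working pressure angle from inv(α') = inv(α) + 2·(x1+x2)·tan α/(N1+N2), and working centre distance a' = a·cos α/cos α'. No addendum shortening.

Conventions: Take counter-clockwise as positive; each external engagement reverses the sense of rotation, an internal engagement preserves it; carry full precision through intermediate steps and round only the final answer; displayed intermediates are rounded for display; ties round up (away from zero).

1.6353

single-mesh involute tooth geometry (29T engaging 42T at module 1.896)
base radii: r_b1 = 25.647204, r_b2 = 37.144226
tip radii: r_a1 = 29.388000, r_a2 = 41.712000
no profile shift: α' = α, a' = a
action lengths: √(r_a1²−r_b1²) = 14.348362, √(r_a2²−r_b2²) = 18.978868
base pitch p_b = π·m·cos α = 5.556763
CR = (14.348362 + 18.978868 − 67.308000·sin 21.10900°)/5.556763 = 1.635251
contact ratio ≈ 1.6353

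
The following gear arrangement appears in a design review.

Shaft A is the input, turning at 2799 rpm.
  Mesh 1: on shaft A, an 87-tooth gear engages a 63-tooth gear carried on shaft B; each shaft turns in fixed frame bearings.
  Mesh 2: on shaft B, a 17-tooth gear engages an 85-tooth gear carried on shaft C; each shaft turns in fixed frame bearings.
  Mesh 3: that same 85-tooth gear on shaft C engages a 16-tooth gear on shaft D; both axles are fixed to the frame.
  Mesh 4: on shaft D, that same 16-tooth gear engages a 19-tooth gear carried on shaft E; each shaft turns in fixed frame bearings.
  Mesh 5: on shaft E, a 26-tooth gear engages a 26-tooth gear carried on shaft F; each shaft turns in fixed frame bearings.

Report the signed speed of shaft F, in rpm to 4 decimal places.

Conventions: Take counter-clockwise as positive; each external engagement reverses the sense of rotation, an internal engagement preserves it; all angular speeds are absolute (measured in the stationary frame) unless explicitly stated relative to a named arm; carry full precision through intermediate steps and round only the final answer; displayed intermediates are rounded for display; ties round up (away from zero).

topology: fixed-axis compound train — 5 meshes, A→F
mesh 1 [87T→63T]: ω = 2799.0000×87/63 = 3865.2857 rpm, sense flips to −
mesh 2 [17T→85T]: ω = 3865.2857×17/85 = 773.0571 rpm, sense flips to +
mesh 3 [85T→16T]: ω = 773.0571×85/16 = 4106.8661 rpm, sense flips to −
mesh 4 [16T→19T]: ω = 4106.8661×16/19 = 3458.4135 rpm, sense flips to +
mesh 5 [26T→26T]: ω = 3458.4135×26/26 = 3458.4135 rpm, sense flips to −
signed output speed = -3458.4135 rpm

-3458.4135 rpm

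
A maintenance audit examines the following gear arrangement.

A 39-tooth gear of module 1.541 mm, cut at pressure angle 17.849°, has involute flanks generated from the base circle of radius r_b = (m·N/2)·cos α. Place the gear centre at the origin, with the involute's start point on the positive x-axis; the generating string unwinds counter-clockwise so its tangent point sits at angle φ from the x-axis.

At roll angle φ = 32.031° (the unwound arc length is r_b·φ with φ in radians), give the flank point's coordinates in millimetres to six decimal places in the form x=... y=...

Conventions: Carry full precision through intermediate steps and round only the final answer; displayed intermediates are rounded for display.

recognized (one wheel, involute flank): single-mesh tooth geometry, m = 1.541, N = 39
pitch radius r_p = m·N/2 = 1.541·39/2 = 30.049500
base radius r_b = r_p·cos α = 30.049500·cos 17.849° = 28.603146
roll angle φ = 32.031° = 0.55904641 rad
x = r_b·(cos φ + φ·sin φ) = 32.729641
y = r_b·(sin φ − φ·cos φ) = 1.614365

x=32.729641 y=1.614365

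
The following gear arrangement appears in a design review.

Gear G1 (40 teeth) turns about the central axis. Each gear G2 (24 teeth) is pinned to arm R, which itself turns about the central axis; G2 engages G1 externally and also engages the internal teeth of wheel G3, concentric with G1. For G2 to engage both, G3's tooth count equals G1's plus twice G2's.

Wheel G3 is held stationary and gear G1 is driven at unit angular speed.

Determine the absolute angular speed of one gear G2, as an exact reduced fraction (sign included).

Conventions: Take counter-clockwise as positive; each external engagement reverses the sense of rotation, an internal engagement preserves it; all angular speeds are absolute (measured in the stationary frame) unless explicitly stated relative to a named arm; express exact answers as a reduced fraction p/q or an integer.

-5/6

class = planetary set [G3 = 40+2·24 = 88; Willis about the carrier]
ring teeth: 40 + 2·24 = 88
40(ω_sun−ω_arm) = −88(ω_ring−ω_arm),  ω_ring = 0, ω_sun = 1
40(1−ω_arm) = −88(0−ω_arm)  ⇒  128·ω_arm = 40  ⇒  ω_arm = 5/16
sun–planet mesh: 40·(1−5/16) = −24·(ω_p−ω_arm)  ⇒  ω_p−ω_arm = -55/48
ω_p = 5/16 − 55/48 = -5/6
exact speed ratio = -5/6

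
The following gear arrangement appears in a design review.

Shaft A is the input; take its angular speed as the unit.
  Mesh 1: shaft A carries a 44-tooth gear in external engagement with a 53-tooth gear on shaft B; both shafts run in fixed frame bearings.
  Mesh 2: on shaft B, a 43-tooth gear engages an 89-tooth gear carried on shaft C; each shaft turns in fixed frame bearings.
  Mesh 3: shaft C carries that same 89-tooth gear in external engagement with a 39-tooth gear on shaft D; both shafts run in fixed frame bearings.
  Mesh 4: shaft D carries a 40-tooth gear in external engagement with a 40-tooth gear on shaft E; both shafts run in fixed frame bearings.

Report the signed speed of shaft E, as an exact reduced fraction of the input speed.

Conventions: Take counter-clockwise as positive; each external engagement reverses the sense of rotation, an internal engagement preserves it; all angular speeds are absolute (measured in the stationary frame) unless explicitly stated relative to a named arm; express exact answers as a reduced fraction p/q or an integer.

4-mesh fixed-axis compound train (all bearings frame-fixed)
mesh 1 [44T→53T]: |ω|/ω_in = 1×44/53 = 44/53, sense flips to −
mesh 2 [43T→89T]: |ω|/ω_in = (44/53)×43/89 = 1892/4717, sense flips to +
mesh 3 [89T→39T]: |ω|/ω_in = (1892/4717)×89/39 = 1892/2067, sense flips to −
mesh 4 [40T→40T]: |ω|/ω_in = (1892/2067)×40/40 = 1892/2067, sense flips to +
signed output speed (× input speed) = 1892/2067

1892/2067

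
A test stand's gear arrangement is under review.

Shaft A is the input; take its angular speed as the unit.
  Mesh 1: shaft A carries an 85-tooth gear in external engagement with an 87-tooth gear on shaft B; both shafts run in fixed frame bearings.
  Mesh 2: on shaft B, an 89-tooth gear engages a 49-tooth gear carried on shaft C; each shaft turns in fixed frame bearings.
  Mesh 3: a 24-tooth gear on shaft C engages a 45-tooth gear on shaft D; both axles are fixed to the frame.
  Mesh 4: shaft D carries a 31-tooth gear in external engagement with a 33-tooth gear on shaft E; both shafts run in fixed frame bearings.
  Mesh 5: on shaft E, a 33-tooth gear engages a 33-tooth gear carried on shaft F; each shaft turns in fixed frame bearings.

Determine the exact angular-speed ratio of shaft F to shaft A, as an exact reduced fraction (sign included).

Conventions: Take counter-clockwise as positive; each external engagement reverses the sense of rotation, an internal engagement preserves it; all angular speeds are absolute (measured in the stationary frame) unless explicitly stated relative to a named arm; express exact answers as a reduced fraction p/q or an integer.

-375224/422037

class = fixed-axis compound train [5 meshes; 5 ratios multiply, 5 sense flips]
mesh 1 [85T→87T]: running ratio 85/87, sense −
mesh 2 [89T→49T]: running ratio 7565/4263, sense +
mesh 3 [24T→45T]: running ratio 12104/12789, sense −
mesh 4 [31T→33T]: running ratio 375224/422037, sense +
mesh 5 [33T→33T]: running ratio 375224/422037, sense −
ω_out/ω_in = -375224/422037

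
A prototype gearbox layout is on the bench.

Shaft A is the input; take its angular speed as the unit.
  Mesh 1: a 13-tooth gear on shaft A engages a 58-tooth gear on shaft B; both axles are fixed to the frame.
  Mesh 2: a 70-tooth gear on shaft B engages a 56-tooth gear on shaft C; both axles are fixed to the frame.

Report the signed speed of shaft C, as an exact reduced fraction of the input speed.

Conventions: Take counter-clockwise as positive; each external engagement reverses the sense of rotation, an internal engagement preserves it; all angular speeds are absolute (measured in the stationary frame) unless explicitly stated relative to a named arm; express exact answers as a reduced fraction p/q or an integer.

65/232

2-mesh fixed-axis compound train (all bearings frame-fixed)
mesh 1 [13T→58T]: |ω|/ω_in = 1×13/58 = 13/58, sense flips to −
mesh 2 [70T→56T]: |ω|/ω_in = (13/58)×70/56 = 65/232, sense flips to +
signed output speed (× input speed) = 65/232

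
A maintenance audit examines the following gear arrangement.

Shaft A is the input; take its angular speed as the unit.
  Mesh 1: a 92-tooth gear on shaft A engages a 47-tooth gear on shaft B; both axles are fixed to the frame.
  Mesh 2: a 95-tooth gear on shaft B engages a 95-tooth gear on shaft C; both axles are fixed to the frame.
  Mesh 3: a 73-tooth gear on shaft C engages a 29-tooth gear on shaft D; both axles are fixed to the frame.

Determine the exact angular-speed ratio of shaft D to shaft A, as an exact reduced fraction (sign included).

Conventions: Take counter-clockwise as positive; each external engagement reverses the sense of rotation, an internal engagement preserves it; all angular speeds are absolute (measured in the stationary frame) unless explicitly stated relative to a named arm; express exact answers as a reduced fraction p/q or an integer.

-6716/1363

class = fixed-axis compound train [3 meshes; 3 ratios multiply, 3 sense flips]
mesh 1 [92T→47T]: running ratio 92/47, sense −
mesh 2 [95T→95T]: running ratio 92/47, sense +
mesh 3 [73T→29T]: running ratio 6716/1363, sense −
ω_out/ω_in = -6716/1363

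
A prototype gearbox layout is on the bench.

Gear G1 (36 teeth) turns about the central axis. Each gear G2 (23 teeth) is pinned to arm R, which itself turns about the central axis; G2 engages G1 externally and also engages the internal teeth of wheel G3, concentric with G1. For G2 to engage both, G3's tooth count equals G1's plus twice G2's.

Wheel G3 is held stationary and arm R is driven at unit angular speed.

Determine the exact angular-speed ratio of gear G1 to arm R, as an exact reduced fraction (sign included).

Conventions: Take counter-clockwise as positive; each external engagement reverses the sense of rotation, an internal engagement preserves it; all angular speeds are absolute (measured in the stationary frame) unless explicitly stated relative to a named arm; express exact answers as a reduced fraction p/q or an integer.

topology: planetary set — G1 36T / G2 23T / G3 82T, arm = carrier (Willis)
ring teeth: 36 + 2·23 = 82
36(ω_sun−ω_arm) = −82(ω_ring−ω_arm),  ω_ring = 0, ω_arm = 1
ω_sun = 1 − (82/36)(0−1) = 59/18
ω_out/ω_in = 59/18

59/18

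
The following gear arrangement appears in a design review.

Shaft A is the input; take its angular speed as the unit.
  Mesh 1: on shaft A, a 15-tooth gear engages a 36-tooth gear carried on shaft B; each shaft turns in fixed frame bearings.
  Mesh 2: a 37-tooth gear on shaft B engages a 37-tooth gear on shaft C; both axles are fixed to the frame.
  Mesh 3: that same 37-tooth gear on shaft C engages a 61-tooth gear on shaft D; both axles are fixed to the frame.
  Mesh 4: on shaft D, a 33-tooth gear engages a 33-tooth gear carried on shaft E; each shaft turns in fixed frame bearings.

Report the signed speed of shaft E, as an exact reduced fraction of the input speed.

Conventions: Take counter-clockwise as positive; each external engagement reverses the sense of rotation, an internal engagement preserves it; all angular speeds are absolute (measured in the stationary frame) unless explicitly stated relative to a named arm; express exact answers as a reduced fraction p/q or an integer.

4-mesh fixed-axis compound train (all bearings frame-fixed)
mesh 1 [15T→36T]: |ω|/ω_in = 1×15/36 = 5/12, sense flips to −
mesh 2 [37T→37T]: |ω|/ω_in = (5/12)×37/37 = 5/12, sense flips to +
mesh 3 [37T→61T]: |ω|/ω_in = (5/12)×37/61 = 185/732, sense flips to −
mesh 4 [33T→33T]: |ω|/ω_in = (185/732)×33/33 = 185/732, sense flips to +
signed output speed (× input speed) = 185/732

185/732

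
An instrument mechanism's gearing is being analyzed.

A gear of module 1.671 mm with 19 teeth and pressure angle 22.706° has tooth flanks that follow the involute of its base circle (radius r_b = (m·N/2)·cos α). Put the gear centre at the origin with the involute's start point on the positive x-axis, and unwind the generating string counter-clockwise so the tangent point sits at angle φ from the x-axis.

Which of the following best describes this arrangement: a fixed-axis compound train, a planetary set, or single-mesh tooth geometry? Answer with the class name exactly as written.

topology: single-mesh involute geometry — m = 1.671, N = 19
classification: single-mesh tooth geometry

single-mesh tooth geometry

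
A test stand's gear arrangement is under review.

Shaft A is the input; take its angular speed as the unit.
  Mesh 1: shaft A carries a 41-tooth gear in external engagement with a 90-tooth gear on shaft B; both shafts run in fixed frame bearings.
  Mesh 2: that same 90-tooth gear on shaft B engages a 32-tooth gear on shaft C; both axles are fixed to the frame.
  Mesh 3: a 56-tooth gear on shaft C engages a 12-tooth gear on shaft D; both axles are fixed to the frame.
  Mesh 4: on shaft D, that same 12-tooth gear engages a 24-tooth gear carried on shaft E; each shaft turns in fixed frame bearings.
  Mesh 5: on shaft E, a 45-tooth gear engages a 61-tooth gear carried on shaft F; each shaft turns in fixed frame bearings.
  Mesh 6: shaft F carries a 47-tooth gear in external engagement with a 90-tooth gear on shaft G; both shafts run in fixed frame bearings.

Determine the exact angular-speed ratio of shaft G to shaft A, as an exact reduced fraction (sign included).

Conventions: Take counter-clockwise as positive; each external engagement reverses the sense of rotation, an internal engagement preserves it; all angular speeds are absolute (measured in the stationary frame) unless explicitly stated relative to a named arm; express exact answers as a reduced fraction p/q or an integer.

13489/11712

class = fixed-axis compound train [6 meshes; 6 ratios multiply, 6 sense flips]
mesh 1 [41T→90T]: running ratio 41/90, sense −
mesh 2 [90T→32T]: running ratio 41/32, sense +
mesh 3 [56T→12T]: running ratio 287/48, sense −
mesh 4 [12T→24T]: running ratio 287/96, sense +
mesh 5 [45T→61T]: running ratio 4305/1952, sense −
mesh 6 [47T→90T]: running ratio 13489/11712, sense +
ω_out/ω_in = 13489/11712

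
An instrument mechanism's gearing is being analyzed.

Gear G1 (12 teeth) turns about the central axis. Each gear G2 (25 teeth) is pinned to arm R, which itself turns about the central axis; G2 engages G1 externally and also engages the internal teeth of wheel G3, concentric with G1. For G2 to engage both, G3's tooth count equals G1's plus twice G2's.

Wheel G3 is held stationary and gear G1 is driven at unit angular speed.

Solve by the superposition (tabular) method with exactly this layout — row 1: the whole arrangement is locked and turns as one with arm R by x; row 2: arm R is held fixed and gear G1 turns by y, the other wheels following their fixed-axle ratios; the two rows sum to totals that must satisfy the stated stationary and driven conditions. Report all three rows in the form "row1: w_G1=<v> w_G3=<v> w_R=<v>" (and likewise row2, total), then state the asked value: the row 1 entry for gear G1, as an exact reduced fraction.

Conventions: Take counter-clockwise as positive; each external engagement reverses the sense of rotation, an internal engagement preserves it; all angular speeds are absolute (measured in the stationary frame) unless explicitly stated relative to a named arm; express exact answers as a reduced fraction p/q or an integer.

topology: planetary set — G1 12T / G2 25T / G3 62T, arm = carrier (Willis)
row 1 (train locked, turned with arm): all members turn x
row 2 (arm held, sun turns y): ω_ring = −(12/62)·y, ω_arm = 0
boundary: total ω_ring = x − (12/62)·y = 0 and total ω_sun = x + y = 1  ⇒  y = 31/37, x = 6/37
row 2 ring = −(12/62)·31/37 = -6/37
totals (row 1 + row 2): sun 6/37 + 31/37 = 1, ring 6/37 + (-6/37) = 0, arm 6/37 + 0 = 6/37
asked cell (row1, sun) = 6/37

row1: w_G1=6/37 w_G3=6/37 w_R=6/37
row2: w_G1=31/37 w_G3=-6/37 w_R=0
total: w_G1=1 w_G3=0 w_R=6/37
asked value: 6/37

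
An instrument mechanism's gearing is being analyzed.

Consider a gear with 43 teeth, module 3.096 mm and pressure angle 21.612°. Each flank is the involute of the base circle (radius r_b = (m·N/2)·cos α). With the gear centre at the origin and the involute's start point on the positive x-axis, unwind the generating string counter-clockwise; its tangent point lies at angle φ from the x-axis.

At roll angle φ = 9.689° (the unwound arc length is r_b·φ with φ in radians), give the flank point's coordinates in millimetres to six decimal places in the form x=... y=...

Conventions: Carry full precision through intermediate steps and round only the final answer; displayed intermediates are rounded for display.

class = single-mesh tooth geometry [base-circle involute, m = 3.096, 43T]
pitch radius r_p = m·N/2 = 3.096·43/2 = 66.564000
base radius r_b = r_p·cos α = 66.564000·cos 21.612° = 61.884509
roll angle φ = 9.689° = 0.16910495 rad
x = r_b·(cos φ + φ·sin φ) = 62.763032
y = r_b·(sin φ − φ·cos φ) = 0.099469

x=62.763032 y=0.099469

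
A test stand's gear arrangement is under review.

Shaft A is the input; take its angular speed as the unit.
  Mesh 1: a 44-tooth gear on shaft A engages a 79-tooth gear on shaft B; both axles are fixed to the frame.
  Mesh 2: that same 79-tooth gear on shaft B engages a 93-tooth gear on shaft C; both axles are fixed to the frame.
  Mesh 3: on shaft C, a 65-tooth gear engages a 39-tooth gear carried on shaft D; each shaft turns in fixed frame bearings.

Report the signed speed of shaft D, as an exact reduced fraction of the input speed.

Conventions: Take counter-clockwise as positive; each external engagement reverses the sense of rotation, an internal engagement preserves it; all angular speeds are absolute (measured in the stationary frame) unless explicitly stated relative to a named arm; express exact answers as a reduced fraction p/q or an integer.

-220/279

3-mesh fixed-axis compound train (all bearings frame-fixed)
mesh 1 [44T→79T]: |ω|/ω_in = 1×44/79 = 44/79, sense flips to −
mesh 2 [79T→93T]: |ω|/ω_in = (44/79)×79/93 = 44/93, sense flips to +
mesh 3 [65T→39T]: |ω|/ω_in = (44/93)×65/39 = 220/279, sense flips to −
signed output speed (× input speed) = -220/279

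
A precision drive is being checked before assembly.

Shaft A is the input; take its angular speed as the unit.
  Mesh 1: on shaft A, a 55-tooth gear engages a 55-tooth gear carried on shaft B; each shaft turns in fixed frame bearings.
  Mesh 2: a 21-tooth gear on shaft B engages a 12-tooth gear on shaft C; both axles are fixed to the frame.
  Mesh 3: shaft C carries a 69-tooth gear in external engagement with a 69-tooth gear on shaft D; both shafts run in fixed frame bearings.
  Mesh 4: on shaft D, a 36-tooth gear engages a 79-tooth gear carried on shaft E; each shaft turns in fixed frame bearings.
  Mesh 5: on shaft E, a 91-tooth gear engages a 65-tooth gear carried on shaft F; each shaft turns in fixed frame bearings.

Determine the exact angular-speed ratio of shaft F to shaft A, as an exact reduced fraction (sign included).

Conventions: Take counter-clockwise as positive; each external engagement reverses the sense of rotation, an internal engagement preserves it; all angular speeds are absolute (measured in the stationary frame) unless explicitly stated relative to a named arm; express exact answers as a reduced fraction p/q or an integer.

-441/395

class = fixed-axis compound train [5 meshes; 5 ratios multiply, 5 sense flips]
mesh 1 [55T→55T]: running ratio 1, sense −
mesh 2 [21T→12T]: running ratio 7/4, sense +
mesh 3 [69T→69T]: running ratio 7/4, sense −
mesh 4 [36T→79T]: running ratio 63/79, sense +
mesh 5 [91T→65T]: running ratio 441/395, sense −
ω_out/ω_in = -441/395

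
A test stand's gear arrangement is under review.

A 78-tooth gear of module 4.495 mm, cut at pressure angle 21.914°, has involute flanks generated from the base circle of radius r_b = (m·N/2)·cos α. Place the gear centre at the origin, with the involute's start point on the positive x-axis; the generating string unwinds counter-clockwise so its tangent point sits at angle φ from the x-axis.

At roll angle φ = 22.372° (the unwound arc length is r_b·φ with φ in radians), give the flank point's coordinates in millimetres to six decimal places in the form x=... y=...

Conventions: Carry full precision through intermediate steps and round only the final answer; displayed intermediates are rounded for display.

single-mesh involute tooth geometry (78T wheel at module 4.495)
pitch radius r_p = m·N/2 = 4.495·78/2 = 175.305000
base radius r_b = r_p·cos α = 175.305000·cos 21.914° = 162.638353
roll angle φ = 22.372° = 0.39046506 rad
x = r_b·(cos φ + φ·sin φ) = 174.567938
y = r_b·(sin φ − φ·cos φ) = 3.178428

x=174.567938 y=3.178428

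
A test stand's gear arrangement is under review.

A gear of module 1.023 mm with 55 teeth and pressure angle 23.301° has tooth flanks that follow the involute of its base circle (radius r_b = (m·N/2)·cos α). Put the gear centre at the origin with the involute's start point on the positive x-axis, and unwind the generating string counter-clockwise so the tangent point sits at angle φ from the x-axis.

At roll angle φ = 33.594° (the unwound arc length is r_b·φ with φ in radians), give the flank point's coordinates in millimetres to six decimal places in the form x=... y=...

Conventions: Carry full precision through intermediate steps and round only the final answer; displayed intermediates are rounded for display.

x=29.904792 y=1.677068

recognized (one wheel, involute flank): single-mesh tooth geometry, m = 1.023, N = 55
pitch radius r_p = m·N/2 = 1.023·55/2 = 28.132500
base radius r_b = r_p·cos α = 28.132500·cos 23.301° = 25.837999
roll angle φ = 33.594° = 0.58632591 rad
x = r_b·(cos φ + φ·sin φ) = 29.904792
y = r_b·(sin φ − φ·cos φ) = 1.677068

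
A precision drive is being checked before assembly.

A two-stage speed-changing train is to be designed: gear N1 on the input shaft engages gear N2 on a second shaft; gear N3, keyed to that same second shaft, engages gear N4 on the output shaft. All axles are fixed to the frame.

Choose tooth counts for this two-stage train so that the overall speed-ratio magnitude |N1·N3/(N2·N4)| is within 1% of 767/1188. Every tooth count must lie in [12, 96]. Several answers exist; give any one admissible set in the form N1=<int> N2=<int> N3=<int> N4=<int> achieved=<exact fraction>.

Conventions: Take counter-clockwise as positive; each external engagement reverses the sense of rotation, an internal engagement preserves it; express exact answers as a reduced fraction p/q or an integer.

2-stage fixed-axis compound train for ratio 767/1188
target = 767/1188 in lowest terms: an exact hit needs N1·N3 = k·767 and N2·N4 = k·1188 for one integer k, every count in [12, 96]; additionally prefer no 1:1 stage (N1 ≠ N2, N3 ≠ N4)
k = 1: N1·N3 = 767 = 13·59, N2·N4 = 1188 = 18·66
achieved = 13·59/(18·66) = 767/1188; |achieved − target| = 0 ≤ 767/118800 ✓

N1=13 N2=18 N3=59 N4=66 achieved=767/1188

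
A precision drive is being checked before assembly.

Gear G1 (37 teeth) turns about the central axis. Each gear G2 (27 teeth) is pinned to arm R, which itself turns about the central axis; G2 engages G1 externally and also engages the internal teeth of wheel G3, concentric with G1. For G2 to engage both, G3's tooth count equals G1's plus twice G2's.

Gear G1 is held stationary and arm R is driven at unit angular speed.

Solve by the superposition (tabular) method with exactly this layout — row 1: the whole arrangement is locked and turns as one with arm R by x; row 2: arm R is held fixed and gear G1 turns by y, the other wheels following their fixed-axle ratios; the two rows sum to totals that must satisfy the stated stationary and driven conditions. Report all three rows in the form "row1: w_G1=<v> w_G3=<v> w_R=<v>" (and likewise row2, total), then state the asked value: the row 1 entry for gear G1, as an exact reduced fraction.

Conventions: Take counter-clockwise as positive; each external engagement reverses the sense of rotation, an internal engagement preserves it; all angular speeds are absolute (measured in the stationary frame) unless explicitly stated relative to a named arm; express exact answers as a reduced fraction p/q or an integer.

row1: w_G1=1 w_G3=1 w_R=1
row2: w_G1=-1 w_G3=37/91 w_R=0
total: w_G1=0 w_G3=128/91 w_R=1
asked value: 1

planetary set (37T centre, 27T on arm, 91T internal) — Willis relation
row 1 (train locked, turned with arm): all members turn x
row 2 (arm held, sun turns y): ω_ring = −(37/91)·y, ω_arm = 0
boundary: total ω_sun = x + y = 0 and total ω_arm = x = 1  ⇒  y = -1, x = 1
row 2 ring = −(37/91)·(-1) = 37/91
totals (row 1 + row 2): sun 1 + (-1) = 0, ring 1 + 37/91 = 128/91, arm 1 + 0 = 1
asked cell (row1, sun) = 1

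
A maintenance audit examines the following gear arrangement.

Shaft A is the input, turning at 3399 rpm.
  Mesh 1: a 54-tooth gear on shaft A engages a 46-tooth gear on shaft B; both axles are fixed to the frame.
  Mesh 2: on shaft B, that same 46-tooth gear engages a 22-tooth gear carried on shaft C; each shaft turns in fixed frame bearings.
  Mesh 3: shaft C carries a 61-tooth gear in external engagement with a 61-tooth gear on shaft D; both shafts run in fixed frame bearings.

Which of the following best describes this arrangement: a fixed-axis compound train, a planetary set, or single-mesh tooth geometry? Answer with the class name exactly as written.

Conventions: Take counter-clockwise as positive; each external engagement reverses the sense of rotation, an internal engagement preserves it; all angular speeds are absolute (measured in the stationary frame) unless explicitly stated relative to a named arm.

fixed-axis compound train

recognized (4 fixed axles, 3 meshes): fixed-axis compound train
classification: fixed-axis compound train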